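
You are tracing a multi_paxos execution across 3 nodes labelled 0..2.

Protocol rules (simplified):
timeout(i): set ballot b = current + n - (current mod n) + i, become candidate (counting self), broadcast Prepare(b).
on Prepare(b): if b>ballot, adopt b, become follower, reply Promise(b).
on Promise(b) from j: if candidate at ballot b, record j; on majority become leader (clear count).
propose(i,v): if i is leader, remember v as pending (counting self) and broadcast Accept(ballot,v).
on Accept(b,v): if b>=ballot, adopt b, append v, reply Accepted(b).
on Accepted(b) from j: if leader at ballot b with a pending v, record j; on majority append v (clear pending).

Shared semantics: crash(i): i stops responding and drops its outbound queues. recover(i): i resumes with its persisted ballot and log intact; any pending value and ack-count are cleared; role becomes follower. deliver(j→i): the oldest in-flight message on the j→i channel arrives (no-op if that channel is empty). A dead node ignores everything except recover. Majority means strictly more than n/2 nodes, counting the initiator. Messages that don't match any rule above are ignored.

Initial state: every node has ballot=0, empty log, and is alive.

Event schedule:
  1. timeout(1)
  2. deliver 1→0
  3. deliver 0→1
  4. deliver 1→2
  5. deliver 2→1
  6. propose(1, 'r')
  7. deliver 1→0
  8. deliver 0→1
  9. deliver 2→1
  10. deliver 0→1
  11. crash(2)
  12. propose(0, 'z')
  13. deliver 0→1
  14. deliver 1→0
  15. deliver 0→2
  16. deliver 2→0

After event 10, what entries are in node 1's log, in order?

e1 timeout(1): 1[cand,b=4,-]
e2 deliver 1→0: 0[foll,b=4,-]
e3 deliver 0→1: 1[lead,b=4,-]
e4 deliver 1→2: 2[foll,b=4,-]
e5 deliver 2→1: ·
e6 propose(1,'r'): ·
e7 deliver 1→0: 0[foll,b=4,r]
e8 deliver 0→1: 1[lead,b=4,r]
e9 deliver 2→1: ·
e10 deliver 0→1: ·

r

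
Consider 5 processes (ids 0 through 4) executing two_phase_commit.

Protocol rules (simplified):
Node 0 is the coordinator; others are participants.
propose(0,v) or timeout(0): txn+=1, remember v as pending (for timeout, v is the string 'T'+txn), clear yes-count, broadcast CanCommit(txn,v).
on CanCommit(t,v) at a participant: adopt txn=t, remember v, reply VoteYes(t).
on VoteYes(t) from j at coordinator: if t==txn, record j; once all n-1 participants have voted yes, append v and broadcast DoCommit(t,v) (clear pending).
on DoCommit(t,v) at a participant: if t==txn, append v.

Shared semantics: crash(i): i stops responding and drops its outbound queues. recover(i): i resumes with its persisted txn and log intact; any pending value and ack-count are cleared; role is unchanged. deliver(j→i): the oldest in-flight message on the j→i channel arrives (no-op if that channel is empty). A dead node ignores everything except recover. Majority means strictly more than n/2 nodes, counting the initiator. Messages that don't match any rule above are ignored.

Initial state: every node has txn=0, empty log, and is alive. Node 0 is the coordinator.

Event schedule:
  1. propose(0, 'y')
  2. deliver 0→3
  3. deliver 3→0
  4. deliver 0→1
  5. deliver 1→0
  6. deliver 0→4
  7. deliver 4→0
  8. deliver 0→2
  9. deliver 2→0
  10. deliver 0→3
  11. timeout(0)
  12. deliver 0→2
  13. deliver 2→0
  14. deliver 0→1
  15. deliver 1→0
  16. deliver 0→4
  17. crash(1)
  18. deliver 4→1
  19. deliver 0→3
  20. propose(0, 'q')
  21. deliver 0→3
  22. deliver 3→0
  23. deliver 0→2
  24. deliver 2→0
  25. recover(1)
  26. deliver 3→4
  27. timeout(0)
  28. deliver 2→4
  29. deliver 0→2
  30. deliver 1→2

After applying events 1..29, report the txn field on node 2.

1. propose(0,'y'):  <0:coor t1 ->
2. deliver 0→3:  <3:part t1 ->
3. deliver 3→0:  nop
4. deliver 0→1:  <1:part t1 ->
5. deliver 1→0:  nop
6. deliver 0→4:  <4:part t1 ->
7. deliver 4→0:  nop
8. deliver 0→2:  <2:part t1 ->
9. deliver 2→0:  <0:coor t1 y>
10. deliver 0→3:  <3:part t1 y>
11. timeout(0):  <0:coor t2 y>
12. deliver 0→2:  <2:part t1 y>
13. deliver 2→0:  nop
14. deliver 0→1:  <1:part t1 y>
15. deliver 1→0:  nop
16. deliver 0→4:  <4:part t1 y>
17. crash(1):  <1:✗part t1 y>
18. deliver 4→1:  nop
19. deliver 0→3:  <3:part t2 y>
20. propose(0,'q'):  <0:coor t3 y>
21. deliver 0→3:  <3:part t3 y>
22. deliver 3→0:  nop
23. deliver 0→2:  <2:part t2 y>
24. deliver 2→0:  nop
25. recover(1):  <1:part t1 y>
26. deliver 3→4:  nop
27. timeout(0):  <0:coor t4 y>
28. deliver 2→4:  nop
29. deliver 0→2:  <2:part t3 y>

3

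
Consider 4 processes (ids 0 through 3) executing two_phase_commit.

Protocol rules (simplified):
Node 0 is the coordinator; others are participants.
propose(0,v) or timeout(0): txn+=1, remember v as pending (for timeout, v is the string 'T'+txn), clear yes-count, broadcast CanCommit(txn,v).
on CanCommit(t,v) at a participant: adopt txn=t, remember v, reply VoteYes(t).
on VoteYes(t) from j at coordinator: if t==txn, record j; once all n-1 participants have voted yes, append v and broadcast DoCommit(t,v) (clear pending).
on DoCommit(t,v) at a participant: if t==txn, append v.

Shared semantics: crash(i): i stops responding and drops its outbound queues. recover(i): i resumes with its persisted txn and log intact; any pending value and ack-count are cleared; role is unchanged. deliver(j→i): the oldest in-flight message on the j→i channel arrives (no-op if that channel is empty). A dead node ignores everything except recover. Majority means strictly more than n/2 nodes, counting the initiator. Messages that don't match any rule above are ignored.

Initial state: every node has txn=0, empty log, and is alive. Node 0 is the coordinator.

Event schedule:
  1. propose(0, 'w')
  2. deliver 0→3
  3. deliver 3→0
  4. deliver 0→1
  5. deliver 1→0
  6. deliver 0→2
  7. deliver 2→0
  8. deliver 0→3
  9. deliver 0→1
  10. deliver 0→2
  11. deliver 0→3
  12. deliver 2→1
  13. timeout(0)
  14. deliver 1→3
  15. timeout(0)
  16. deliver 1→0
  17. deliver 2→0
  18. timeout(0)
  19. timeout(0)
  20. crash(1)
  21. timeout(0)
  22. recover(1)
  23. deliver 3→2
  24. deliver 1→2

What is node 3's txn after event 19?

1

[1] propose(0,'w') → N0(coor t1 [-])
[2] deliver 0→3 → N3(part t1 [-])
[3] deliver 3→0 → ∅
[4] deliver 0→1 → N1(part t1 [-])
[5] deliver 1→0 → ∅
[6] deliver 0→2 → N2(part t1 [-])
[7] deliver 2→0 → N0(coor t1 [w])
[8] deliver 0→3 → N3(part t1 [w])
[9] deliver 0→1 → N1(part t1 [w])
[10] deliver 0→2 → N2(part t1 [w])
[11] deliver 0→3 → ∅
[12] deliver 2→1 → ∅
[13] timeout(0) → N0(coor t2 [w])
[14] deliver 1→3 → ∅
[15] timeout(0) → N0(coor t3 [w])
[16] deliver 1→0 → ∅
[17] deliver 2→0 → ∅
[18] timeout(0) → N0(coor t4 [w])
[19] timeout(0) → N0(coor t5 [w])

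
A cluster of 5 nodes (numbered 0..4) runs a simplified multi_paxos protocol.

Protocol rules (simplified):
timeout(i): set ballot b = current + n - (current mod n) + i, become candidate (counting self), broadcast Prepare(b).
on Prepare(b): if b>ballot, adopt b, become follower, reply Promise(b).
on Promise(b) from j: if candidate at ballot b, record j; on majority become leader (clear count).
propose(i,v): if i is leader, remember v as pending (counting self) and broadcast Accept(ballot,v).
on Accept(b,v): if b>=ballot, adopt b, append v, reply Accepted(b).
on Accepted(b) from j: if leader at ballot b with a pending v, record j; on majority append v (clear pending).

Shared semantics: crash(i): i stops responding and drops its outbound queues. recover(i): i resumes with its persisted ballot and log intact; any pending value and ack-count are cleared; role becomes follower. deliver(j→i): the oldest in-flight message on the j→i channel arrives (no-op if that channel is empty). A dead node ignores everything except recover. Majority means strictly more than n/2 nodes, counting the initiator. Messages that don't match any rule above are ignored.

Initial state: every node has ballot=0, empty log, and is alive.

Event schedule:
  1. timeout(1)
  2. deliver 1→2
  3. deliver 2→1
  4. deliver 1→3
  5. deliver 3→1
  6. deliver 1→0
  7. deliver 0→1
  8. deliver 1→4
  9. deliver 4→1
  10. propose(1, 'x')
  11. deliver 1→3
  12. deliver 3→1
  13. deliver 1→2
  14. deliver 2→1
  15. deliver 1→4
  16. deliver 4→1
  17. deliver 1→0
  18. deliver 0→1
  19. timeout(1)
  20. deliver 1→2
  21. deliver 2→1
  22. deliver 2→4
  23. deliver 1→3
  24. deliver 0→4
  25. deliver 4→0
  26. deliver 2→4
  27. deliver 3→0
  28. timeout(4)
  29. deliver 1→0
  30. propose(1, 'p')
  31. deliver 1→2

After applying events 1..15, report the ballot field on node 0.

e1 timeout(1): 1[cand,b=6,-]
e2 deliver 1→2: 2[foll,b=6,-]
e3 deliver 2→1: ·
e4 deliver 1→3: 3[foll,b=6,-]
e5 deliver 3→1: 1[lead,b=6,-]
e6 deliver 1→0: 0[foll,b=6,-]
e7 deliver 0→1: ·
e8 deliver 1→4: 4[foll,b=6,-]
e9 deliver 4→1: ·
e10 propose(1,'x'): ·
e11 deliver 1→3: 3[foll,b=6,x]
e12 deliver 3→1: ·
e13 deliver 1→2: 2[foll,b=6,x]
e14 deliver 2→1: 1[lead,b=6,x]
e15 deliver 1→4: 4[foll,b=6,x]

6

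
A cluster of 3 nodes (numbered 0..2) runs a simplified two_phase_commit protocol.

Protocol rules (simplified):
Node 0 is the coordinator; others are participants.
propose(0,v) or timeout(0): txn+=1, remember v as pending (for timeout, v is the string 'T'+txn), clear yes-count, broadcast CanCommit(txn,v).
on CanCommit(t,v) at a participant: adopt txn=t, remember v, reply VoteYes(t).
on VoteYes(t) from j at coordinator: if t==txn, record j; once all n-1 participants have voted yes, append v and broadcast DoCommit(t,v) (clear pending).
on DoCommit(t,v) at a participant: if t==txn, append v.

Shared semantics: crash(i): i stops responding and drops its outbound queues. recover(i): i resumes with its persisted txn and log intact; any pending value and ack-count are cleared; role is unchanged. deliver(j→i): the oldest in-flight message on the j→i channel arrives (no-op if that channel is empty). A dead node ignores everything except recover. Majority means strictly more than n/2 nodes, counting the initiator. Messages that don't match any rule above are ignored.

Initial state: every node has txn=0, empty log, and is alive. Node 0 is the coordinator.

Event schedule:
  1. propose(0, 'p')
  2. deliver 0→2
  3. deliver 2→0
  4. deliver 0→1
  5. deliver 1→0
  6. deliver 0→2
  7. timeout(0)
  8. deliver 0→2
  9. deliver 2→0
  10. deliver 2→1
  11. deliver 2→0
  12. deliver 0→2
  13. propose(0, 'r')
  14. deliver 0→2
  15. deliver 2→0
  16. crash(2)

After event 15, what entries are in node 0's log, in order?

[1] propose(0,'p') → N0(coor t1 [-])
[2] deliver 0→2 → N2(part t1 [-])
[3] deliver 2→0 → ∅
[4] deliver 0→1 → N1(part t1 [-])
[5] deliver 1→0 → N0(coor t1 [p])
[6] deliver 0→2 → N2(part t1 [p])
[7] timeout(0) → N0(coor t2 [p])
[8] deliver 0→2 → N2(part t2 [p])
[9] deliver 2→0 → ∅
[10] deliver 2→1 → ∅
[11] deliver 2→0 → ∅
[12] deliver 0→2 → ∅
[13] propose(0,'r') → N0(coor t3 [p])
[14] deliver 0→2 → N2(part t3 [p])
[15] deliver 2→0 → ∅

p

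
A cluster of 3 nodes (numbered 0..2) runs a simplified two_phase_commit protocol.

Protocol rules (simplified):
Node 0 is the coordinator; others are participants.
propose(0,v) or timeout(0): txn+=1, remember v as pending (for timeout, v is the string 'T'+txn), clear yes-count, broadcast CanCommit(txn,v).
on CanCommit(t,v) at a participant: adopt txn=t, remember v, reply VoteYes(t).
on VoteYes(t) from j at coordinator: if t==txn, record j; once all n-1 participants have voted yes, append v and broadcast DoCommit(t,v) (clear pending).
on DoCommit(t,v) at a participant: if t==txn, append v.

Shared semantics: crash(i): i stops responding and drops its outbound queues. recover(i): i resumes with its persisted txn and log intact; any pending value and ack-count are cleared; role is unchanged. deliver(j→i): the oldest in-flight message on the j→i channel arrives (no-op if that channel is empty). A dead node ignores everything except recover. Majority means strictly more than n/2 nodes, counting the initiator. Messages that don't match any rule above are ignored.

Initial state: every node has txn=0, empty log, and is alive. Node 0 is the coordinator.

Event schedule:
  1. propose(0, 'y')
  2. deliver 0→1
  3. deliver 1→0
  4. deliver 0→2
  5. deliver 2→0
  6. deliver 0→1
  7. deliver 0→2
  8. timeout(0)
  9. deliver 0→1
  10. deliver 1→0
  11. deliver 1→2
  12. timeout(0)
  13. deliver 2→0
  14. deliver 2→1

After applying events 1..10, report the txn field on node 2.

e1 propose(0,'y'): 0[coor,t=1,-]
e2 deliver 0→1: 1[part,t=1,-]
e3 deliver 1→0: ·
e4 deliver 0→2: 2[part,t=1,-]
e5 deliver 2→0: 0[coor,t=1,y]
e6 deliver 0→1: 1[part,t=1,y]
e7 deliver 0→2: 2[part,t=1,y]
e8 timeout(0): 0[coor,t=2,y]
e9 deliver 0→1: 1[part,t=2,y]
e10 deliver 1→0: ·

1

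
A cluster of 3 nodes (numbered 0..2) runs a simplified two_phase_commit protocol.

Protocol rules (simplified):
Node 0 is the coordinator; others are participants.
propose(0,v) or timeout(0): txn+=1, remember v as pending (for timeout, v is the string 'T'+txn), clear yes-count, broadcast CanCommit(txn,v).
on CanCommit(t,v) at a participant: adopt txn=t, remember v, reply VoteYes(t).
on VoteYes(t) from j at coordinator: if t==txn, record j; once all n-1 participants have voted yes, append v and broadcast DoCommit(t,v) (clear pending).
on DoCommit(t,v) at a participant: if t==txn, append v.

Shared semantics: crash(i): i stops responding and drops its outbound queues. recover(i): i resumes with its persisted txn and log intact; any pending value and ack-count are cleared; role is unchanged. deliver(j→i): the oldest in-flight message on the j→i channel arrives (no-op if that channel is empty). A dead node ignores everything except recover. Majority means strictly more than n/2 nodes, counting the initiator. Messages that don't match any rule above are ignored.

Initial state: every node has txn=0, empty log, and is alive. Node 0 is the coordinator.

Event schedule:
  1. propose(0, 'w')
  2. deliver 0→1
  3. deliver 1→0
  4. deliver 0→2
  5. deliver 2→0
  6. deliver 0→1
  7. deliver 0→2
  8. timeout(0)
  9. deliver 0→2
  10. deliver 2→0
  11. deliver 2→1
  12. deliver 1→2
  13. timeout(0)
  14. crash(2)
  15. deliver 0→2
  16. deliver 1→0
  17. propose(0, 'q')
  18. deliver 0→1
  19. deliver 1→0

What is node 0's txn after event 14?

after 1 — propose(0,'w'): n0:coor/t1/[-]
after 2 — deliver 0→1: n1:part/t1/[-]
after 3 — deliver 1→0: ·
after 4 — deliver 0→2: n2:part/t1/[-]
after 5 — deliver 2→0: n0:coor/t1/[w]
after 6 — deliver 0→1: n1:part/t1/[w]
after 7 — deliver 0→2: n2:part/t1/[w]
after 8 — timeout(0): n0:coor/t2/[w]
after 9 — deliver 0→2: n2:part/t2/[w]
after 10 — deliver 2→0: ·
after 11 — deliver 2→1: ·
after 12 — deliver 1→2: ·
after 13 — timeout(0): n0:coor/t3/[w]
after 14 — crash(2): n2:✗part/t2/[w]

3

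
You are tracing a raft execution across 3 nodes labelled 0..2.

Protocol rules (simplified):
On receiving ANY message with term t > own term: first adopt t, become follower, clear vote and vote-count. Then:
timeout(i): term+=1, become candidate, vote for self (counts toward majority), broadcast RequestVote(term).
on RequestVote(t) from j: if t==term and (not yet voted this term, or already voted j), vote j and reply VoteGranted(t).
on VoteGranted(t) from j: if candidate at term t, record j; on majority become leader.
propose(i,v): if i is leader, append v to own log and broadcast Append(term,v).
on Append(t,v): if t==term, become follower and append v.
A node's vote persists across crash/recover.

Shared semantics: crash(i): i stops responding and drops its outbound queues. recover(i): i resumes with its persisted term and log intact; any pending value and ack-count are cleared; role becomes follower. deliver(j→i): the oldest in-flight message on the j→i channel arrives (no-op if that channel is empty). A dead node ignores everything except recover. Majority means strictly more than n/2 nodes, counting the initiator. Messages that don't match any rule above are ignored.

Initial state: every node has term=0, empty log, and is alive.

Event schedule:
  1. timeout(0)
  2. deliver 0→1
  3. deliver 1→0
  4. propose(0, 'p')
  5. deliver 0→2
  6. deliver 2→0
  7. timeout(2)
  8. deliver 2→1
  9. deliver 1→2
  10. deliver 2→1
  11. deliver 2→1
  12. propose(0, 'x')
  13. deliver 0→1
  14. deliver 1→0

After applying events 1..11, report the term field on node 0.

e1 timeout(0): 0[cand,t=1,-]
e2 deliver 0→1: 1[foll,t=1,-]
e3 deliver 1→0: 0[lead,t=1,-]
e4 propose(0,'p'): 0[lead,t=1,p]
e5 deliver 0→2: 2[foll,t=1,-]
e6 deliver 2→0: ·
e7 timeout(2): 2[cand,t=2,-]
e8 deliver 2→1: 1[foll,t=2,-]
e9 deliver 1→2: 2[lead,t=2,-]
e10 deliver 2→1: ·
e11 deliver 2→1: ·

1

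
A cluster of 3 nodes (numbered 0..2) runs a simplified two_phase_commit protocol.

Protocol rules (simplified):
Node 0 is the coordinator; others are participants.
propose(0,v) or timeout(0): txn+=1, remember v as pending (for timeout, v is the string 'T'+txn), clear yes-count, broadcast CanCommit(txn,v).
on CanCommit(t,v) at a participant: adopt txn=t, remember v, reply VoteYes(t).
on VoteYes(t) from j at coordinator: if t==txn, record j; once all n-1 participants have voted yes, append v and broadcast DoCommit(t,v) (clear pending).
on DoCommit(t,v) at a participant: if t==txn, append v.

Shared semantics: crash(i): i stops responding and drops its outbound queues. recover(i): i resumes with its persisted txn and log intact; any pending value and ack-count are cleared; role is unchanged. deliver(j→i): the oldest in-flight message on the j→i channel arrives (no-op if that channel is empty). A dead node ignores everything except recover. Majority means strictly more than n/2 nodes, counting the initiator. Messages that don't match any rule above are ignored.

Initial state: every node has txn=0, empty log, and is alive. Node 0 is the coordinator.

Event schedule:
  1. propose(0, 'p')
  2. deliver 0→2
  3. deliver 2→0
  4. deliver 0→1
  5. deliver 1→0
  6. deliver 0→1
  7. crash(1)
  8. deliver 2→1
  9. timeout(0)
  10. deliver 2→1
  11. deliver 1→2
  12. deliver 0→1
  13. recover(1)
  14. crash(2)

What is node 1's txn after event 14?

1

e1 propose(0,'p'): 0[coor,t=1,-]
e2 deliver 0→2: 2[part,t=1,-]
e3 deliver 2→0: ·
e4 deliver 0→1: 1[part,t=1,-]
e5 deliver 1→0: 0[coor,t=1,p]
e6 deliver 0→1: 1[part,t=1,p]
e7 crash(1): 1[✗part,t=1,p]
e8 deliver 2→1: ·
e9 timeout(0): 0[coor,t=2,p]
e10 deliver 2→1: ·
e11 deliver 1→2: ·
e12 deliver 0→1: ·
e13 recover(1): 1[part,t=1,p]
e14 crash(2): 2[✗part,t=1,-]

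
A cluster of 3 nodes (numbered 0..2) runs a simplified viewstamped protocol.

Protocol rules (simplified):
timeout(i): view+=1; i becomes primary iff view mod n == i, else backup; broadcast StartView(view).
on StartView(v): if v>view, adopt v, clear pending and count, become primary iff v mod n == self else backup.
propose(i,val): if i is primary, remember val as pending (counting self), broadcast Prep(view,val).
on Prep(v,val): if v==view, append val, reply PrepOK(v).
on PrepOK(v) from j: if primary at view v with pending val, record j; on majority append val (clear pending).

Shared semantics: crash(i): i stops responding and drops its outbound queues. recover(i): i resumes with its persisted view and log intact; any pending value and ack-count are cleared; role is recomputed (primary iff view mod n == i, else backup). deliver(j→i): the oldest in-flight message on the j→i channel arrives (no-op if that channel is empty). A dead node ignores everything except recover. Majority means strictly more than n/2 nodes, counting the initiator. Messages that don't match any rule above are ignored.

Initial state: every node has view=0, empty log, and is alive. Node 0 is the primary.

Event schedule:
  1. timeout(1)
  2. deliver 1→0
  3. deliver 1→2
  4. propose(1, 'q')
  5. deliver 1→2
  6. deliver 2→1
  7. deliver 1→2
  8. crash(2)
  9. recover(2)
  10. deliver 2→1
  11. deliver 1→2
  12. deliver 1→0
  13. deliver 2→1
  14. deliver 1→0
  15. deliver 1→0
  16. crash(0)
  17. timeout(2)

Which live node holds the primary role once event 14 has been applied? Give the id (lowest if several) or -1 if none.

e1 timeout(1): 1[prim,v=1,-]
e2 deliver 1→0: 0[back,v=1,-]
e3 deliver 1→2: 2[back,v=1,-]
e4 propose(1,'q'): ·
e5 deliver 1→2: 2[back,v=1,q]
e6 deliver 2→1: 1[prim,v=1,q]
e7 deliver 1→2: ·
e8 crash(2): 2[✗back,v=1,q]
e9 recover(2): 2[back,v=1,q]
e10 deliver 2→1: ·
e11 deliver 1→2: ·
e12 deliver 1→0: 0[back,v=1,q]
e13 deliver 2→1: ·
e14 deliver 1→0: ·

1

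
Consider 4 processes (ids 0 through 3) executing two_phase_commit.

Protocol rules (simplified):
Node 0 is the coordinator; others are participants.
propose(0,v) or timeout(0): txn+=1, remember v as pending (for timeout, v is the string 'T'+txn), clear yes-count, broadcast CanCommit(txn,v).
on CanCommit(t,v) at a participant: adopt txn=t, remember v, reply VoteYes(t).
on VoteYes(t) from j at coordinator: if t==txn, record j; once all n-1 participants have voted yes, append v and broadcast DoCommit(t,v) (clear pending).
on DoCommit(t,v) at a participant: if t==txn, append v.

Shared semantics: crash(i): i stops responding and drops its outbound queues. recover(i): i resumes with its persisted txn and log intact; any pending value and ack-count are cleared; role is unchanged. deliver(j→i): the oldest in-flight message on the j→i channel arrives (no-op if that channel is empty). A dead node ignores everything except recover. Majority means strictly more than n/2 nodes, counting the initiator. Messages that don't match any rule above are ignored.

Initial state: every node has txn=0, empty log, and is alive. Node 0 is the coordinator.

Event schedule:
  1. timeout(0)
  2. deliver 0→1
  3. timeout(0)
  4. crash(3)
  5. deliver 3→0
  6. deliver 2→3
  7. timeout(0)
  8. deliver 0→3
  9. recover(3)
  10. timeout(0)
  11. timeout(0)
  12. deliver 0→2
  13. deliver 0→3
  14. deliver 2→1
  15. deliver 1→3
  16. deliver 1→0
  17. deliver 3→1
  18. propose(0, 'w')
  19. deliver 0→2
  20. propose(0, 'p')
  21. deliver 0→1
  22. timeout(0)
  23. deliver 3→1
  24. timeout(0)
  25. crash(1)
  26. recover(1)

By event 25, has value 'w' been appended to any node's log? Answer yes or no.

no

[1] timeout(0) → N0(coor t1 [-])
[2] deliver 0→1 → N1(part t1 [-])
[3] timeout(0) → N0(coor t2 [-])
[4] crash(3) → N3(✗part t0 [-])
[5] deliver 3→0 → ∅
[6] deliver 2→3 → ∅
[7] timeout(0) → N0(coor t3 [-])
[8] deliver 0→3 → ∅
[9] recover(3) → N3(part t0 [-])
[10] timeout(0) → N0(coor t4 [-])
[11] timeout(0) → N0(coor t5 [-])
[12] deliver 0→2 → N2(part t1 [-])
[13] deliver 0→3 → N3(part t1 [-])
[14] deliver 2→1 → ∅
[15] deliver 1→3 → ∅
[16] deliver 1→0 → ∅
[17] deliver 3→1 → ∅
[18] propose(0,'w') → N0(coor t6 [-])
[19] deliver 0→2 → N2(part t2 [-])
[20] propose(0,'p') → N0(coor t7 [-])
[21] deliver 0→1 → N1(part t2 [-])
[22] timeout(0) → N0(coor t8 [-])
[23] deliver 3→1 → ∅
[24] timeout(0) → N0(coor t9 [-])
[25] crash(1) → N1(✗part t2 [-])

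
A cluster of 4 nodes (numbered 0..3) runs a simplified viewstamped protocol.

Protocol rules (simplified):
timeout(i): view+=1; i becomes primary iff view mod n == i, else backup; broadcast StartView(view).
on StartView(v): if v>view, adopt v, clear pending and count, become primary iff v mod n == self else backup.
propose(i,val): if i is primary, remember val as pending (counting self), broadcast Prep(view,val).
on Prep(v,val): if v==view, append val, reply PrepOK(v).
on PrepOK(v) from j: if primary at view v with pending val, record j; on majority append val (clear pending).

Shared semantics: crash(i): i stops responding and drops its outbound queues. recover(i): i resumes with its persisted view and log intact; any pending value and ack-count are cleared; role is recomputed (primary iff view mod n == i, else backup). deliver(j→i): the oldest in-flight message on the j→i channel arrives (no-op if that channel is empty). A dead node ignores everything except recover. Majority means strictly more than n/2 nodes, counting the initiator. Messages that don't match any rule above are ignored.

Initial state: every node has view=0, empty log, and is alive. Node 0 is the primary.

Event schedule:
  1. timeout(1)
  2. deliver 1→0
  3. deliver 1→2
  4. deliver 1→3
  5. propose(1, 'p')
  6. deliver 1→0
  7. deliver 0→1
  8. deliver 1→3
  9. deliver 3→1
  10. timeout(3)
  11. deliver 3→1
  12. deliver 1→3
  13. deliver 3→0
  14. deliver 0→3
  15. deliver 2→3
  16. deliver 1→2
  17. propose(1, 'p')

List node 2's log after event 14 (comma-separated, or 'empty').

[1] timeout(1) → N1(prim v1 [-])
[2] deliver 1→0 → N0(back v1 [-])
[3] deliver 1→2 → N2(back v1 [-])
[4] deliver 1→3 → N3(back v1 [-])
[5] propose(1,'p') → ∅
[6] deliver 1→0 → N0(back v1 [p])
[7] deliver 0→1 → ∅
[8] deliver 1→3 → N3(back v1 [p])
[9] deliver 3→1 → N1(prim v1 [p])
[10] timeout(3) → N3(back v2 [p])
[11] deliver 3→1 → N1(back v2 [p])
[12] deliver 1→3 → ∅
[13] deliver 3→0 → N0(back v2 [p])
[14] deliver 0→3 → ∅

empty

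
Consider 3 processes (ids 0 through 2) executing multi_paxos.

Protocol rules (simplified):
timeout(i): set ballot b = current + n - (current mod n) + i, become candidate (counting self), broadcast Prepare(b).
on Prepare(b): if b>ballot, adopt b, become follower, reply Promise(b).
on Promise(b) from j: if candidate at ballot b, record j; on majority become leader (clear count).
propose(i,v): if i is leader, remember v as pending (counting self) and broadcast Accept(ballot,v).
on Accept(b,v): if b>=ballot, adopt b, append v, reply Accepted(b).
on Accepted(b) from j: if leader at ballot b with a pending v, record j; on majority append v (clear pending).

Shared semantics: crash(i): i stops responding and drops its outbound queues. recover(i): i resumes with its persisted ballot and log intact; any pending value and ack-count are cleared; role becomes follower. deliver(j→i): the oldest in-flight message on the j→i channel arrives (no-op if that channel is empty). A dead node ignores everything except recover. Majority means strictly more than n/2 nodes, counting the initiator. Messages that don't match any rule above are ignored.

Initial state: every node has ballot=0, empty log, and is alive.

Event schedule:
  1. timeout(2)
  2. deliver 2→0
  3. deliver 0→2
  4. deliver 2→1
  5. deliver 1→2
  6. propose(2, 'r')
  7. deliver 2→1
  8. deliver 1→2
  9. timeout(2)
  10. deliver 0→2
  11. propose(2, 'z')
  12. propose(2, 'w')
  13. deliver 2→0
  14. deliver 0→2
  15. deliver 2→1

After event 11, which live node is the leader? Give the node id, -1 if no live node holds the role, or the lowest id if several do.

-1

after 1 — timeout(2): n2:cand/b5/[-]
after 2 — deliver 2→0: n0:foll/b5/[-]
after 3 — deliver 0→2: n2:lead/b5/[-]
after 4 — deliver 2→1: n1:foll/b5/[-]
after 5 — deliver 1→2: ·
after 6 — propose(2,'r'): ·
after 7 — deliver 2→1: n1:foll/b5/[r]
after 8 — deliver 1→2: n2:lead/b5/[r]
after 9 — timeout(2): n2:cand/b8/[r]
after 10 — deliver 0→2: ·
after 11 — propose(2,'z'): ·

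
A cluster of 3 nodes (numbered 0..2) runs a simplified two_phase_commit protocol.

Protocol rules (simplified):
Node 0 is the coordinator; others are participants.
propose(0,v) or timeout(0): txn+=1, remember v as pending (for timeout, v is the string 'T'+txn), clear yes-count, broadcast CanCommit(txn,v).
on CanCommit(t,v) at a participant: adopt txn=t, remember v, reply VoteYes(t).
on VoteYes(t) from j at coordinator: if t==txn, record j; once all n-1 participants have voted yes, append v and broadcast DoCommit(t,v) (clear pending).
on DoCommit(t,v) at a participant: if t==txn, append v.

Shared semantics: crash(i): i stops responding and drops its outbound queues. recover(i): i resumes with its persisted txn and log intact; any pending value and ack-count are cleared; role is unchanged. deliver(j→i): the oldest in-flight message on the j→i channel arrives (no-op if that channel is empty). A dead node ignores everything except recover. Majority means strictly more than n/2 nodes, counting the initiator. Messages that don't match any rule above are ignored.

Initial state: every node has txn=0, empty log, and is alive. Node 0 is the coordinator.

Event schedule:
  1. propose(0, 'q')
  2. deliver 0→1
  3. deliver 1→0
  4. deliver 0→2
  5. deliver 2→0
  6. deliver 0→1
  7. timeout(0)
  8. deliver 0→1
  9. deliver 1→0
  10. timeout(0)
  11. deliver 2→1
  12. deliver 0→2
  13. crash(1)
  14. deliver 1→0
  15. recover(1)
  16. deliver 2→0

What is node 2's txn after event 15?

1

step 1 propose(0,'q'): 0={coor,t=1,log=-}
step 2 deliver 0→1: 1={part,t=1,log=-}
step 3 deliver 1→0: —
step 4 deliver 0→2: 2={part,t=1,log=-}
step 5 deliver 2→0: 0={coor,t=1,log=q}
step 6 deliver 0→1: 1={part,t=1,log=q}
step 7 timeout(0): 0={coor,t=2,log=q}
step 8 deliver 0→1: 1={part,t=2,log=q}
step 9 deliver 1→0: —
step 10 timeout(0): 0={coor,t=3,log=q}
step 11 deliver 2→1: —
step 12 deliver 0→2: 2={part,t=1,log=q}
step 13 crash(1): 1={✗part,t=2,log=q}
step 14 deliver 1→0: —
step 15 recover(1): 1={part,t=2,log=q}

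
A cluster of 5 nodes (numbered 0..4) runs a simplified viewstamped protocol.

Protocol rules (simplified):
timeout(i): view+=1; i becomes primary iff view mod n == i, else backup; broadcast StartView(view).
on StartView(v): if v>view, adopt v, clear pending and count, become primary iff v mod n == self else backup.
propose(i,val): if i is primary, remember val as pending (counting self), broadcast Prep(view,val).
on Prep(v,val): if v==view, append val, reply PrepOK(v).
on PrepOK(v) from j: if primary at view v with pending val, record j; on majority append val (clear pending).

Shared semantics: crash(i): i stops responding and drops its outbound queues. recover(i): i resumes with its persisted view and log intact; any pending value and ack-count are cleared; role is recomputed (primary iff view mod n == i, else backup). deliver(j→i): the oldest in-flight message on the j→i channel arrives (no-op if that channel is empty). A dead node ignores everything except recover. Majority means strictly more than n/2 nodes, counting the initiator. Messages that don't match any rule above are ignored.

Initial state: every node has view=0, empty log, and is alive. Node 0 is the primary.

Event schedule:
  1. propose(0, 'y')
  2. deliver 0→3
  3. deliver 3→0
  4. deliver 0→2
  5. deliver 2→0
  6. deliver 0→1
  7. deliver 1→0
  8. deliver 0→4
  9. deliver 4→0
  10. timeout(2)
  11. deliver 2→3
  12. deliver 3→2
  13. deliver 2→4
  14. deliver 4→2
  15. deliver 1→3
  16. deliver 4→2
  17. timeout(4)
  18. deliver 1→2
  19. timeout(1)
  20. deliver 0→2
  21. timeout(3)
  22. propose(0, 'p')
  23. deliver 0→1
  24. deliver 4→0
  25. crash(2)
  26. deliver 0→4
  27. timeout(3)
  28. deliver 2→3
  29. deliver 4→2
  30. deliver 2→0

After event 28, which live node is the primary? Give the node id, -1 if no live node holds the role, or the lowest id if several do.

1

e1 propose(0,'y'): ·
e2 deliver 0→3: 3[back,v=0,y]
e3 deliver 3→0: ·
e4 deliver 0→2: 2[back,v=0,y]
e5 deliver 2→0: 0[prim,v=0,y]
e6 deliver 0→1: 1[back,v=0,y]
e7 deliver 1→0: ·
e8 deliver 0→4: 4[back,v=0,y]
e9 deliver 4→0: ·
e10 timeout(2): 2[back,v=1,y]
e11 deliver 2→3: 3[back,v=1,y]
e12 deliver 3→2: ·
e13 deliver 2→4: 4[back,v=1,y]
e14 deliver 4→2: ·
e15 deliver 1→3: ·
e16 deliver 4→2: ·
e17 timeout(4): 4[back,v=2,y]
e18 deliver 1→2: ·
e19 timeout(1): 1[prim,v=1,y]
e20 deliver 0→2: ·
e21 timeout(3): 3[back,v=2,y]
e22 propose(0,'p'): ·
e23 deliver 0→1: ·
e24 deliver 4→0: 0[back,v=2,y]
e25 crash(2): 2[✗back,v=1,y]
e26 deliver 0→4: ·
e27 timeout(3): 3[prim,v=3,y]
e28 deliver 2→3: ·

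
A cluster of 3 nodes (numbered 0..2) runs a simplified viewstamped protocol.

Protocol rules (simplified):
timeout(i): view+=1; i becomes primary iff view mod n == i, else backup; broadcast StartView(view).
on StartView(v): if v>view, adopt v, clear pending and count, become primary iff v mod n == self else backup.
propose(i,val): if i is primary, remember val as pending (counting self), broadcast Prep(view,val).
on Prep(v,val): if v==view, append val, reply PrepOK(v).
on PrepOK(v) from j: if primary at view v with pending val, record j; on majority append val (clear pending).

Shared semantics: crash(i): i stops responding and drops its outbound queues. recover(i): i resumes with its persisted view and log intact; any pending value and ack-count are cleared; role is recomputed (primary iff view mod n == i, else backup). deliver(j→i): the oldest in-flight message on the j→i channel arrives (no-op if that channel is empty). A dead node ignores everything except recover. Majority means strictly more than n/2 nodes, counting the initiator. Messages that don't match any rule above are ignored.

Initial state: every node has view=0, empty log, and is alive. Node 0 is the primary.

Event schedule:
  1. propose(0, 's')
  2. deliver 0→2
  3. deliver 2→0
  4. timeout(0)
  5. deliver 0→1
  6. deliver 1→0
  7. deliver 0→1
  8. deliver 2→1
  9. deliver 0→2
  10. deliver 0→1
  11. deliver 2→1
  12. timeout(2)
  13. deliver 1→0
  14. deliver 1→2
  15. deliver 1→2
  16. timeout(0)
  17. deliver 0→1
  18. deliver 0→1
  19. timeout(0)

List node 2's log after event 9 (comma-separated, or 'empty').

s

[1] propose(0,'s') → ∅
[2] deliver 0→2 → N2(back v0 [s])
[3] deliver 2→0 → N0(prim v0 [s])
[4] timeout(0) → N0(back v1 [s])
[5] deliver 0→1 → N1(back v0 [s])
[6] deliver 1→0 → ∅
[7] deliver 0→1 → N1(prim v1 [s])
[8] deliver 2→1 → ∅
[9] deliver 0→2 → N2(back v1 [s])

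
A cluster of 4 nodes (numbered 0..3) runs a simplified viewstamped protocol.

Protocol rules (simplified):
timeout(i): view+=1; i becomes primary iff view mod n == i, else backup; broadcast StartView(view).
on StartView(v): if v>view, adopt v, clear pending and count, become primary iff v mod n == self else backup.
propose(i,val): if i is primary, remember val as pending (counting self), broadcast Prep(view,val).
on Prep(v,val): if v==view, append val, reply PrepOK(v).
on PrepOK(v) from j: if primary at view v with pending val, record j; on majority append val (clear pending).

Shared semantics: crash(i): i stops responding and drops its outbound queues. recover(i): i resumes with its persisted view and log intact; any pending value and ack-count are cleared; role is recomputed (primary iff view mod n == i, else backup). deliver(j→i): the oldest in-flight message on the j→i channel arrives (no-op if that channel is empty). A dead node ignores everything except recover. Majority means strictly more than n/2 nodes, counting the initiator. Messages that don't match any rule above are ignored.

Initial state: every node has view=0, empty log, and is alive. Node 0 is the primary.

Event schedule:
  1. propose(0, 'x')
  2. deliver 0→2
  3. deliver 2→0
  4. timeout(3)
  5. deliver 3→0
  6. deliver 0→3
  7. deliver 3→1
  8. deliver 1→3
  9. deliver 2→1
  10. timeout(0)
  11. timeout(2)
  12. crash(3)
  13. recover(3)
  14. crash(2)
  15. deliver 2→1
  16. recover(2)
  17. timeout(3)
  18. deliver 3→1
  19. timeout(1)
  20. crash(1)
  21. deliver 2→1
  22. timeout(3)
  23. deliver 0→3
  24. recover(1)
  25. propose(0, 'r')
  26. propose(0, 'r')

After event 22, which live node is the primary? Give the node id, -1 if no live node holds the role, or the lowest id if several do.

3

e1 propose(0,'x'): ·
e2 deliver 0→2: 2[back,v=0,x]
e3 deliver 2→0: ·
e4 timeout(3): 3[back,v=1,-]
e5 deliver 3→0: 0[back,v=1,-]
e6 deliver 0→3: ·
e7 deliver 3→1: 1[prim,v=1,-]
e8 deliver 1→3: ·
e9 deliver 2→1: ·
e10 timeout(0): 0[back,v=2,-]
e11 timeout(2): 2[back,v=1,x]
e12 crash(3): 3[✗back,v=1,-]
e13 recover(3): 3[back,v=1,-]
e14 crash(2): 2[✗back,v=1,x]
e15 deliver 2→1: ·
e16 recover(2): 2[back,v=1,x]
e17 timeout(3): 3[back,v=2,-]
e18 deliver 3→1: 1[back,v=2,-]
e19 timeout(1): 1[back,v=3,-]
e20 crash(1): 1[✗back,v=3,-]
e21 deliver 2→1: ·
e22 timeout(3): 3[prim,v=3,-]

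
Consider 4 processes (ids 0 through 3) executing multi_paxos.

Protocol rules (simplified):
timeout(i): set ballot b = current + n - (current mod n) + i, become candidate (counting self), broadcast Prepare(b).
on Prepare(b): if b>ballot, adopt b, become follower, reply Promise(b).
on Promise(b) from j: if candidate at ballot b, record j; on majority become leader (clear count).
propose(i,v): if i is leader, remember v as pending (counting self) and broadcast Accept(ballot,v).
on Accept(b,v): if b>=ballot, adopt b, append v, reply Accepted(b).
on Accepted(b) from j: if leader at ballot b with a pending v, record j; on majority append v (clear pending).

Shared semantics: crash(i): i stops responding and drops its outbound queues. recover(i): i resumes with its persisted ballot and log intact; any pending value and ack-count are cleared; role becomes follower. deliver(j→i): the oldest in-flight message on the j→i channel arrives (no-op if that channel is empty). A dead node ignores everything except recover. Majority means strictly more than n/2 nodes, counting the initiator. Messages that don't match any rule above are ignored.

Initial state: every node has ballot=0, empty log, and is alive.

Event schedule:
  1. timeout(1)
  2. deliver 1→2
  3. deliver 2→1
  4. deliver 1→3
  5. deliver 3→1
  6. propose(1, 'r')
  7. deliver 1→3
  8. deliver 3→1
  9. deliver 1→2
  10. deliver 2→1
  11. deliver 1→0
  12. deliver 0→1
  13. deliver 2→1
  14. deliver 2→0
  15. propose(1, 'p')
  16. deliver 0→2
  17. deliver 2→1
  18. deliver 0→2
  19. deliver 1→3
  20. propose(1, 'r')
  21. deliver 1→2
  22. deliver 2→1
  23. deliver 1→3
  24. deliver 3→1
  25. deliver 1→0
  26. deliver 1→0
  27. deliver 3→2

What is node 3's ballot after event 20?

5

e1 timeout(1): 1[cand,b=5,-]
e2 deliver 1→2: 2[foll,b=5,-]
e3 deliver 2→1: ·
e4 deliver 1→3: 3[foll,b=5,-]
e5 deliver 3→1: 1[lead,b=5,-]
e6 propose(1,'r'): ·
e7 deliver 1→3: 3[foll,b=5,r]
e8 deliver 3→1: ·
e9 deliver 1→2: 2[foll,b=5,r]
e10 deliver 2→1: 1[lead,b=5,r]
e11 deliver 1→0: 0[foll,b=5,-]
e12 deliver 0→1: ·
e13 deliver 2→1: ·
e14 deliver 2→0: ·
e15 propose(1,'p'): ·
e16 deliver 0→2: ·
e17 deliver 2→1: ·
e18 deliver 0→2: ·
e19 deliver 1→3: 3[foll,b=5,r,p]
e20 propose(1,'r'): ·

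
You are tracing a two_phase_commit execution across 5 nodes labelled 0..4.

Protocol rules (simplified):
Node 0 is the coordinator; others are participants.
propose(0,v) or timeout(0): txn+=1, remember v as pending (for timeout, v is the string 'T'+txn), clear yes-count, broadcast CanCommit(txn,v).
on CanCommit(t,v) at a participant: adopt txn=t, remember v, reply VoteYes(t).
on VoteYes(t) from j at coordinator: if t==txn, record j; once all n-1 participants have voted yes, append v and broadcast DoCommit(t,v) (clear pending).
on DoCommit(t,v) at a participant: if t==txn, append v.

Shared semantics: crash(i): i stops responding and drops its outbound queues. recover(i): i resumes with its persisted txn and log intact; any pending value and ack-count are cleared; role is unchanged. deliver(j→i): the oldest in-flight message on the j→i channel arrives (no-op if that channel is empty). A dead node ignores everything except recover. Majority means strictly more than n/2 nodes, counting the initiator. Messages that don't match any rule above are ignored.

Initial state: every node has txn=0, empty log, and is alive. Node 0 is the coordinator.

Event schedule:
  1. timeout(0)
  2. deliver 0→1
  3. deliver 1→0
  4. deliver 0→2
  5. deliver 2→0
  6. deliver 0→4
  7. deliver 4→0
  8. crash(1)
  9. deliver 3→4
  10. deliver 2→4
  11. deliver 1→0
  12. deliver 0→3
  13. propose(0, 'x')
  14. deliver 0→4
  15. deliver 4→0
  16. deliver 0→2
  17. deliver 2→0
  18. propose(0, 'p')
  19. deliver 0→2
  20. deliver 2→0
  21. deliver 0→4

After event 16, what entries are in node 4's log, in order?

step 1 timeout(0): 0={coor,t=1,log=-}
step 2 deliver 0→1: 1={part,t=1,log=-}
step 3 deliver 1→0: —
step 4 deliver 0→2: 2={part,t=1,log=-}
step 5 deliver 2→0: —
step 6 deliver 0→4: 4={part,t=1,log=-}
step 7 deliver 4→0: —
step 8 crash(1): 1={✗part,t=1,log=-}
step 9 deliver 3→4: —
step 10 deliver 2→4: —
step 11 deliver 1→0: —
step 12 deliver 0→3: 3={part,t=1,log=-}
step 13 propose(0,'x'): 0={coor,t=2,log=-}
step 14 deliver 0→4: 4={part,t=2,log=-}
step 15 deliver 4→0: —
step 16 deliver 0→2: 2={part,t=2,log=-}

empty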